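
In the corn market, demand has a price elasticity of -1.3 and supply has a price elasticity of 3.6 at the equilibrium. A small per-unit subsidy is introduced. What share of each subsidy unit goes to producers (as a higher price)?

Producer share = 13/49

For a small subsidy around the equilibrium, the benefit split depends on the relative slopes, which at a point are proportional to the elasticities.
Buyer share = εs/(εs + |εd|) = 3.6/(3.6 + 1.3) = 36/49; seller share = |εd|/(εs + |εd|) = 13/49.
So producers capture 13/49 of the subsidy.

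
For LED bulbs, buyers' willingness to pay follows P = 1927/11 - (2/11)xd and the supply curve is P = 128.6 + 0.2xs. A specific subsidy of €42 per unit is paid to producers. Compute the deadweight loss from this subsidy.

Deadweight loss = €2310

Pre-subsidy: 1927/11 - (2/11)x = 128.6 + 0.2x gives x* = 122 and P* = 153.
With the subsidy, sellers receive Ps = Pb + 42 for each unit, where Pb is the price buyers pay.
On the curves, Pb = 1927/11 - (2/11)x and Ps = 128.6 + 0.2x; the wedge Ps − Pb = 42 gives 128.6 + 0.2x − (1927/11 - (2/11)x) = 42, so x' = 232.
Then Pb = 1927/11 − (2/11)·232 = 133 and Ps = 128.6 + 0.2·232 = 175.
The subsidy expands output by 232 − 122 = 110 past the efficient level; on those units the gap between marginal cost and willingness to pay runs from 0 up to 42.
DWL = ½ × 42 × 110 = 2310.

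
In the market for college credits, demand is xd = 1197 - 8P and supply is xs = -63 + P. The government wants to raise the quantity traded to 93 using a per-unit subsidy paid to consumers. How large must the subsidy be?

Required subsidy s = 18 per unit

At x = 93, invert demand for the buyer price: Pb = (1197 − 93)/8 = 138; invert supply for the seller price: Ps = (93 − (-63))/1 = 156.
The subsidy must fill the gap: s = Ps − Pb = 156 − 138 = 18.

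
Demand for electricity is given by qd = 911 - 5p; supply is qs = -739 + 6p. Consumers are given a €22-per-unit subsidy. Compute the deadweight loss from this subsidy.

Pre-subsidy: 911 - 5p = -739 + 6p gives p* = 150, q* = 161.
With the rebate, buyers effectively pay pb = ps − 22, where ps is the price sellers receive.
Demand in terms of ps becomes qd = 911 − 5(ps − 22) = 1021 - 5ps. Setting this equal to supply: 1021 - 5ps = -739 + 6ps, so ps = 160.
Buyers pay pb = 160 − 22 = 138; q' = -739 + 6·160 = 221.
The subsidy expands output by 221 − 161 = 60 past the efficient level; on those units the gap between marginal cost and willingness to pay runs from 0 up to 22.
DWL = ½ × 22 × 60 = 660.

Deadweight loss = €660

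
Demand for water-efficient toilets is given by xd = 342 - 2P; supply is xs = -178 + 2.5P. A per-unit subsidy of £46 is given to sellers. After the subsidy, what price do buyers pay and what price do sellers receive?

Pre-subsidy: 342 - 2P = -178 + 2.5P gives P* = 1040/9, x* = 998/9.
With the subsidy, sellers receive Ps = Pb + 46 for each unit, where Pb is the price buyers pay.
Supply in terms of Pb becomes xs = -178 + 2.5(Pb + 46) = -63 + 2.5Pb. Setting this equal to demand: 342 - 2Pb = -63 + 2.5Pb, so Pb = 90.
Sellers receive Ps = 90 + 46 = 136; x' = 342 − 2·90 = 162.

Buyers pay £90; sellers receive £136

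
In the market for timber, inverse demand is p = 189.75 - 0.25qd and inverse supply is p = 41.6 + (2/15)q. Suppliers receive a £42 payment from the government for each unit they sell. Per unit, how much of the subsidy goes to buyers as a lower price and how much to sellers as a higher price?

Buyers gain 630/23 per unit; sellers gain 336/23 per unit

Pre-subsidy: 189.75 - 0.25q = 41.6 + (2/15)q gives q* = 8889/23 and p* = 2142/23.
With the subsidy, sellers receive ps = pb + 42 for each unit, where pb is the price buyers pay.
On the curves, pb = 189.75 - 0.25q and ps = 41.6 + (2/15)q; the wedge ps − pb = 42 gives 41.6 + (2/15)q − (189.75 - 0.25q) = 42, so q' = 11409/23.
Then pb = 189.75 − 0.25·(11409/23) = 1512/23 and ps = 41.6 + (2/15)·(11409/23) = 2478/23.
Buyers' price falls by p* − pb = 2142/23 − 1512/23 = 630/23; sellers' price rises by ps − p* = 2478/23 − 2142/23 = 336/23.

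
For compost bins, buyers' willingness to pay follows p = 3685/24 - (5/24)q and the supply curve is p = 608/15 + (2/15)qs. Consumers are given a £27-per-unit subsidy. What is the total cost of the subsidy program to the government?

Pre-subsidy: 3685/24 - (5/24)q = 608/15 + (2/15)q gives q* = 13561/41 and p* = 3470/41.
With the rebate, buyers effectively pay pb = ps − 27, where ps is the price sellers receive.
On the curves, pb = 3685/24 - (5/24)q and ps = 608/15 + (2/15)q; the wedge ps − pb = 27 gives 608/15 + (2/15)q − (3685/24 - (5/24)q) = 27, so q' = 16801/41.
Then pb = 3685/24 − (5/24)·(16801/41) = 2795/41 and ps = 608/15 + (2/15)·(16801/41) = 3902/41.
Government outlay = subsidy × quantity = 27 × 16801/41 = 453627/41.

Government cost = 453627/41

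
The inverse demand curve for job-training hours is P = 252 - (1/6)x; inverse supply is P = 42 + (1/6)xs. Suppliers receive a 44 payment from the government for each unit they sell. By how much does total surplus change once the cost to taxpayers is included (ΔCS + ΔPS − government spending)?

Net change in total surplus = -2904

Pre-subsidy: 252 - (1/6)x = 42 + (1/6)x gives x* = 630 and P* = 147.
With the subsidy, sellers receive Ps = Pb + 44 for each unit, where Pb is the price buyers pay.
On the curves, Pb = 252 - (1/6)x and Ps = 42 + (1/6)x; the wedge Ps − Pb = 44 gives 42 + (1/6)x − (252 - (1/6)x) = 44, so x' = 762.
Then Pb = 252 − (1/6)·762 = 125 and Ps = 42 + (1/6)·762 = 169.
ΔCS = ½(630 + 762)(147 − 125) = 15312; ΔPS = ½(630 + 762)(169 − 147) = 15312.
Government spending = 44 × 762 = 33528.
Net change = 15312 + 15312 − 33528 = -2904. The loss equals the DWL triangle ½·44·132.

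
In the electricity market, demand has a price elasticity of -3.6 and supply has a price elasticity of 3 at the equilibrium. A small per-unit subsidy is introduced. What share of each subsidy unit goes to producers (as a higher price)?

For a small subsidy around the equilibrium, the benefit split depends on the relative slopes, which at a point are proportional to the elasticities.
Buyer share = εs/(εs + |εd|) = 3/(3 + 3.6) = 5/11; seller share = |εd|/(εs + |εd|) = 6/11.
So producers capture 6/11 of the subsidy.

Producer share = 6/11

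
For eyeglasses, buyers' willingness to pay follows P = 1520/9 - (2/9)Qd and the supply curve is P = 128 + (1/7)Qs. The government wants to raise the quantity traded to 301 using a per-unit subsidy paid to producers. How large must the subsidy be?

At Q = 301, from the demand curve buyers pay Pb = 1520/9 − (2/9)·301 = 102; from the supply curve sellers need Ps = 128 + (1/7)·301 = 171.
The subsidy must fill the gap: s = Ps − Pb = 171 − 102 = 69.

Required subsidy s = 69 per unit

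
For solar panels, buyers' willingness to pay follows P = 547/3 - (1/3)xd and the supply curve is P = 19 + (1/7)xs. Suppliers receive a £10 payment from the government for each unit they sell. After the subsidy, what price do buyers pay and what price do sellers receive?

Buyers pay £61; sellers receive £71

Pre-subsidy: 547/3 - (1/3)x = 19 + (1/7)x gives x* = 343 and P* = 68.
With the subsidy, sellers receive Ps = Pb + 10 for each unit, where Pb is the price buyers pay.
On the curves, Pb = 547/3 - (1/3)x and Ps = 19 + (1/7)x; the wedge Ps − Pb = 10 gives 19 + (1/7)x − (547/3 - (1/3)x) = 10, so x' = 364.
Then Pb = 547/3 − (1/3)·364 = 61 and Ps = 19 + (1/7)·364 = 71.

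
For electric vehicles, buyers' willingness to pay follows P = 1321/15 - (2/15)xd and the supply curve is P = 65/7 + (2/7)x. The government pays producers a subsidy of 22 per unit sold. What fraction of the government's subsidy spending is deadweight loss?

Pre-subsidy: 1321/15 - (2/15)x = 65/7 + (2/7)x gives x* = 188 and P* = 63.
With the subsidy, sellers receive Ps = Pb + 22 for each unit, where Pb is the price buyers pay.
On the curves, Pb = 1321/15 - (2/15)x and Ps = 65/7 + (2/7)x; the wedge Ps − Pb = 22 gives 65/7 + (2/7)x − (1321/15 - (2/15)x) = 22, so x' = 240.5.
Then Pb = 1321/15 − (2/15)·240.5 = 56 and Ps = 65/7 + (2/7)·240.5 = 78.
ΔCS = ½(188 + 240.5)(63 − 56) = 1499.75; ΔPS = ½(188 + 240.5)(78 − 63) = 3213.75.
Government spending = 22 × 240.5 = 5291.
DWL = ½ × 22 × (240.5 − 188) = 577.5; fraction = 577.5 / 5291 = 105/962.

DWL / government spending = 105/962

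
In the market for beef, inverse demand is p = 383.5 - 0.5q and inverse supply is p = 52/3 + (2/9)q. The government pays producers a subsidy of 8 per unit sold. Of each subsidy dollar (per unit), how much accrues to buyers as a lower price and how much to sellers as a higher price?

Pre-subsidy: 383.5 - 0.5q = 52/3 + (2/9)q gives q* = 507 and p* = 130.
With the subsidy, sellers receive ps = pb + 8 for each unit, where pb is the price buyers pay.
On the curves, pb = 383.5 - 0.5q and ps = 52/3 + (2/9)q; the wedge ps − pb = 8 gives 52/3 + (2/9)q − (383.5 - 0.5q) = 8, so q' = 6735/13.
Then pb = 383.5 − 0.5·(6735/13) = 1618/13 and ps = 52/3 + (2/9)·(6735/13) = 1722/13.
Buyers' price falls by p* − pb = 130 − 1618/13 = 72/13; sellers' price rises by ps − p* = 1722/13 − 130 = 32/13.

Buyers gain 72/13 per unit; sellers gain 32/13 per unit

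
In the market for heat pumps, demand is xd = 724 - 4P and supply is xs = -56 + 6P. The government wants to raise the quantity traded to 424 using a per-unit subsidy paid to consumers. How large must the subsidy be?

At x = 424, invert demand for the buyer price: Pb = (724 − 424)/4 = 75; invert supply for the seller price: Ps = (424 − (-56))/6 = 80.
The subsidy must fill the gap: s = Ps − Pb = 80 − 75 = 5.

Required subsidy s = 5 per unit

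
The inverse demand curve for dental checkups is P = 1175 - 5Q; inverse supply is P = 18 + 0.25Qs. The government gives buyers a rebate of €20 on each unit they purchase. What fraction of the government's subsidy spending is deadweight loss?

DWL / government spending = 10/1177

Pre-subsidy: 1175 - 5Q = 18 + 0.25Q gives Q* = 4628/21 and P* = 1535/21.
With the rebate, buyers effectively pay Pb = Ps − 20, where Ps is the price sellers receive.
On the curves, Pb = 1175 - 5Q and Ps = 18 + 0.25Q; the wedge Ps − Pb = 20 gives 18 + 0.25Q − (1175 - 5Q) = 20, so Q' = 4708/21.
Then Pb = 1175 − 5·(4708/21) = 1135/21 and Ps = 18 + 0.25·(4708/21) = 1555/21.
ΔCS = ½(4628/21 + 4708/21)(1535/21 − 1135/21) = 622400/147; ΔPS = ½(4628/21 + 4708/21)(1555/21 − 1535/21) = 31120/147.
Government spending = 20 × 4708/21 = 94160/21.
DWL = ½ × 20 × (4708/21 − 4628/21) = 800/21; fraction = (800/21) / (94160/21) = 10/1177.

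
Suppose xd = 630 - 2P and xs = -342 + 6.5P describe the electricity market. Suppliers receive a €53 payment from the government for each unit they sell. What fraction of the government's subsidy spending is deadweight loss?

DWL / government spending = 689/8200

Pre-subsidy: 630 - 2P = -342 + 6.5P gives P* = 1944/17, x* = 6822/17.
With the subsidy, sellers receive Ps = Pb + 53 for each unit, where Pb is the price buyers pay.
Supply in terms of Pb becomes xs = -342 + 6.5(Pb + 53) = 2.5 + 6.5Pb. Setting this equal to demand: 630 - 2Pb = 2.5 + 6.5Pb, so Pb = 1255/17.
Sellers receive Ps = 1255/17 + 53 = 2156/17; x' = 630 − 2·(1255/17) = 8200/17.
ΔCS = ½(6822/17 + 8200/17)(1944/17 − 1255/17) = 5175079/289; ΔPS = ½(6822/17 + 8200/17)(2156/17 − 1944/17) = 1592332/289.
Government spending = 53 × 8200/17 = 434600/17.
DWL = ½ × 53 × (8200/17 − 6822/17) = 36517/17; fraction = (36517/17) / (434600/17) = 689/8200.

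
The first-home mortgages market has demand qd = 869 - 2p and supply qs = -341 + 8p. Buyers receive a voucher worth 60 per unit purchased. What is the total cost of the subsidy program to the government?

Pre-subsidy: 869 - 2p = -341 + 8p gives p* = 121, q* = 627.
With the rebate, buyers effectively pay pb = ps − 60, where ps is the price sellers receive.
Demand in terms of ps becomes qd = 869 − 2(ps − 60) = 989 - 2ps. Setting this equal to supply: 989 - 2ps = -341 + 8ps, so ps = 133.
Buyers pay pb = 133 − 60 = 73; q' = -341 + 8·133 = 723.
Government outlay = subsidy × quantity = 60 × 723 = 43380.

Government cost = 43380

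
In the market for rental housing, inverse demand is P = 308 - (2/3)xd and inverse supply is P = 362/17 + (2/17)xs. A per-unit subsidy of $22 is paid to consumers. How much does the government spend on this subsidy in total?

Pre-subsidy: 308 - (2/3)x = 362/17 + (2/17)x gives x* = 365.55 and P* = 64.3.
With the rebate, buyers effectively pay Pb = Ps − 22, where Ps is the price sellers receive.
On the curves, Pb = 308 - (2/3)x and Ps = 362/17 + (2/17)x; the wedge Ps − Pb = 22 gives 362/17 + (2/17)x − (308 - (2/3)x) = 22, so x' = 393.6.
Then Pb = 308 − (2/3)·393.6 = 45.6 and Ps = 362/17 + (2/17)·393.6 = 67.6.
Government outlay = subsidy × quantity = 22 × 393.6 = 8659.2.

Government cost = $8659.2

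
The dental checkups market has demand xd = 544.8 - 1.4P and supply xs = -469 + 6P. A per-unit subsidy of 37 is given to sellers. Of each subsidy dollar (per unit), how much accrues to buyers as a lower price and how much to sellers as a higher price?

Pre-subsidy: 544.8 - 1.4P = -469 + 6P gives P* = 137, x* = 353.
With the subsidy, sellers receive Ps = Pb + 37 for each unit, where Pb is the price buyers pay.
Supply in terms of Pb becomes xs = -469 + 6(Pb + 37) = -247 + 6Pb. Setting this equal to demand: 544.8 - 1.4Pb = -247 + 6Pb, so Pb = 107.
Sellers receive Ps = 107 + 37 = 144; x' = 544.8 − 1.4·107 = 395.
Buyers' price falls by P* − Pb = 137 − 107 = 30; sellers' price rises by Ps − P* = 144 − 137 = 7.

Buyers gain 30 per unit; sellers gain 7 per unit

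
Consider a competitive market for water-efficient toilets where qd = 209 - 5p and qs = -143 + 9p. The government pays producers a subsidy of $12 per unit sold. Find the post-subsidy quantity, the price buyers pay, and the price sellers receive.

q' = 853/7; buyers pay 122/7; sellers receive 206/7

Pre-subsidy: 209 - 5p = -143 + 9p gives p* = 176/7, q* = 583/7.
With the subsidy, sellers receive ps = pb + 12 for each unit, where pb is the price buyers pay.
Supply in terms of pb becomes qs = -143 + 9(pb + 12) = -35 + 9pb. Setting this equal to demand: 209 - 5pb = -35 + 9pb, so pb = 122/7.
Sellers receive ps = 122/7 + 12 = 206/7; q' = 209 − 5·(122/7) = 853/7.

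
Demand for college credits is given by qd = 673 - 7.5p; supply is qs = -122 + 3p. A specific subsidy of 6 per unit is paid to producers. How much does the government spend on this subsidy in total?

Government cost = 708

Pre-subsidy: 673 - 7.5p = -122 + 3p gives p* = 530/7, q* = 736/7.
With the subsidy, sellers receive ps = pb + 6 for each unit, where pb is the price buyers pay.
Supply in terms of pb becomes qs = -122 + 3(pb + 6) = -104 + 3pb. Setting this equal to demand: 673 - 7.5pb = -104 + 3pb, so pb = 74.
Sellers receive ps = 74 + 6 = 80; q' = 673 − 7.5·74 = 118.
Government outlay = subsidy × quantity = 6 × 118 = 708.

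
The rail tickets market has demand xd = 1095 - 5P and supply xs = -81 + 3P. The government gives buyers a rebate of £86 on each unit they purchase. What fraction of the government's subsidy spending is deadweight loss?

DWL / government spending = 43/278

Pre-subsidy: 1095 - 5P = -81 + 3P gives P* = 147, x* = 360.
With the rebate, buyers effectively pay Pb = Ps − 86, where Ps is the price sellers receive.
Demand in terms of Ps becomes xd = 1095 − 5(Ps − 86) = 1525 - 5Ps. Setting this equal to supply: 1525 - 5Ps = -81 + 3Ps, so Ps = 200.75.
Buyers pay Pb = 200.75 − 86 = 114.75; x' = -81 + 3·200.75 = 521.25.
ΔCS = ½(360 + 521.25)(147 − 114.75) = 14210.15625; ΔPS = ½(360 + 521.25)(200.75 − 147) = 23683.59375.
Government spending = 86 × 521.25 = 44827.5.
DWL = ½ × 86 × (521.25 − 360) = 6933.75; fraction = 6933.75 / 44827.5 = 43/278.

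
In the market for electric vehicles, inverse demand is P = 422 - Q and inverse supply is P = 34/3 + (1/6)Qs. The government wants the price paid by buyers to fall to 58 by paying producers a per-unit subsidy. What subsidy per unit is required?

Required subsidy s = 14 per unit

At a buyer price of 58, quantity demanded is 422 − 1·58 = 364.
Sellers supply 364 only when they receive Ps = 34/3 + (1/6)·364 = 72.
s = Ps − Pb = 72 − 58 = 14.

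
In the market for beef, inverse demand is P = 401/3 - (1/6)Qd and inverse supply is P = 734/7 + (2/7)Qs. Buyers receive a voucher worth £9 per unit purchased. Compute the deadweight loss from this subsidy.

Deadweight loss = 1701/19

Pre-subsidy: 401/3 - (1/6)Q = 734/7 + (2/7)Q gives Q* = 1210/19 and P* = 2338/19.
With the rebate, buyers effectively pay Pb = Ps − 9, where Ps is the price sellers receive.
On the curves, Pb = 401/3 - (1/6)Q and Ps = 734/7 + (2/7)Q; the wedge Ps − Pb = 9 gives 734/7 + (2/7)Q − (401/3 - (1/6)Q) = 9, so Q' = 1588/19.
Then Pb = 401/3 − (1/6)·(1588/19) = 2275/19 and Ps = 734/7 + (2/7)·(1588/19) = 2446/19.
The subsidy expands output by 1588/19 − 1210/19 = 378/19 past the efficient level; on those units the gap between marginal cost and willingness to pay runs from 0 up to 9.
DWL = ½ × 9 × 378/19 = 1701/19.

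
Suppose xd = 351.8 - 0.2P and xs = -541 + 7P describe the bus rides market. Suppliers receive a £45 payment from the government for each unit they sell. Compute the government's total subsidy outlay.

Government cost = £15108.75

Pre-subsidy: 351.8 - 0.2P = -541 + 7P gives P* = 124, x* = 327.
With the subsidy, sellers receive Ps = Pb + 45 for each unit, where Pb is the price buyers pay.
Supply in terms of Pb becomes xs = -541 + 7(Pb + 45) = -226 + 7Pb. Setting this equal to demand: 351.8 - 0.2Pb = -226 + 7Pb, so Pb = 80.25.
Sellers receive Ps = 80.25 + 45 = 125.25; x' = 351.8 − 0.2·80.25 = 335.75.
Government outlay = subsidy × quantity = 45 × 335.75 = 15108.75.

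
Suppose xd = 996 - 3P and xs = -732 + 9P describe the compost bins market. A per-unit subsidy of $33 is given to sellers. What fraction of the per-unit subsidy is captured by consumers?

Pre-subsidy: 996 - 3P = -732 + 9P gives P* = 144, x* = 564.
With the subsidy, sellers receive Ps = Pb + 33 for each unit, where Pb is the price buyers pay.
Supply in terms of Pb becomes xs = -732 + 9(Pb + 33) = -435 + 9Pb. Setting this equal to demand: 996 - 3Pb = -435 + 9Pb, so Pb = 119.25.
Sellers receive Ps = 119.25 + 33 = 152.25; x' = 996 − 3·119.25 = 638.25.
Buyers' price falls by P* − Pb = 144 − 119.25 = 24.75; sellers' price rises by Ps − P* = 152.25 − 144 = 8.25.
So consumers capture 24.75/33 = 0.75 of each unit of subsidy.

Consumer share = 0.75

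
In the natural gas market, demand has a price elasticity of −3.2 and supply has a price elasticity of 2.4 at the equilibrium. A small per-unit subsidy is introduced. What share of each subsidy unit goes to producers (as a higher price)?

Producer share = 4/7

For a small subsidy around the equilibrium, the benefit split depends on the relative slopes, which at a point are proportional to the elasticities.
Buyer share = εs/(εs + |εd|) = 2.4/(2.4 + 3.2) = 3/7; seller share = |εd|/(εs + |εd|) = 4/7.
So producers capture 4/7 of the subsidy.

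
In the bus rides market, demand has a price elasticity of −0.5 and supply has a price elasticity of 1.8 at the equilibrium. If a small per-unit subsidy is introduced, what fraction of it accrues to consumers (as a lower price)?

Consumer share = 18/23

For a small subsidy around the equilibrium, the benefit split depends on the relative slopes, which at a point are proportional to the elasticities.
Buyer share = εs/(εs + |εd|) = 1.8/(1.8 + 0.5) = 18/23; seller share = |εd|/(εs + |εd|) = 5/23.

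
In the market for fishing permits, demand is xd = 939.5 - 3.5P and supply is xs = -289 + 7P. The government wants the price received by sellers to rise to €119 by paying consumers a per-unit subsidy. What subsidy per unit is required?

Required subsidy s = €6 per unit

At a seller price of 119, quantity supplied is -289 + 7·119 = 544.
Buyers absorb 544 only when they pay Pb with 939.5 − 3.5·Pb = 544, i.e. Pb = 113.
s = Ps − Pb = 119 − 113 = 6.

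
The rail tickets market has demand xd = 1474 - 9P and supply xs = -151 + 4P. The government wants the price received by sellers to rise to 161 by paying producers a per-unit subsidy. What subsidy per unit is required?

At a seller price of 161, quantity supplied is -151 + 4·161 = 493.
Buyers absorb 493 only when they pay Pb with 1474 − 9·Pb = 493, i.e. Pb = 109.
s = Ps − Pb = 161 − 109 = 52.

Required subsidy s = 52 per unit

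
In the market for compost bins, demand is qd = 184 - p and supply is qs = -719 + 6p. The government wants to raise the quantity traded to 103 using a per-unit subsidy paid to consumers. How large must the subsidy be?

At q = 103, invert demand for the buyer price: pb = (184 − 103)/1 = 81; invert supply for the seller price: ps = (103 − (-719))/6 = 137.
The subsidy must fill the gap: s = ps − pb = 137 − 81 = 56.

Required subsidy s = 56 per unit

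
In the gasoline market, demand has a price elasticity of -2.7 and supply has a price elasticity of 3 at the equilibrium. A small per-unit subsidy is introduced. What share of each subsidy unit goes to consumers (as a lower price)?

Consumer share = 10/19

For a small subsidy around the equilibrium, the benefit split depends on the relative slopes, which at a point are proportional to the elasticities.
Buyer share = εs/(εs + |εd|) = 3/(3 + 2.7) = 10/19; seller share = |εd|/(εs + |εd|) = 9/19.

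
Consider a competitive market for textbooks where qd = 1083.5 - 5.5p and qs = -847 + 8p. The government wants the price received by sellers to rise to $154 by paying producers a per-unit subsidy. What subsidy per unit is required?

At a seller price of 154, quantity supplied is -847 + 8·154 = 385.
Buyers absorb 385 only when they pay pb with 1083.5 − 5.5·pb = 385, i.e. pb = 127.
s = ps − pb = 154 − 127 = 27.

Required subsidy s = $27 per unit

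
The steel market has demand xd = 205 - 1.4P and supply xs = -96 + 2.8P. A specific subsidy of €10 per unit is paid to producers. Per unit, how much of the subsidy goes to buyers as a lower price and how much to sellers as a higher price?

Pre-subsidy: 205 - 1.4P = -96 + 2.8P gives P* = 215/3, x* = 314/3.
With the subsidy, sellers receive Ps = Pb + 10 for each unit, where Pb is the price buyers pay.
Supply in terms of Pb becomes xs = -96 + 2.8(Pb + 10) = -68 + 2.8Pb. Setting this equal to demand: 205 - 1.4Pb = -68 + 2.8Pb, so Pb = 65.
Sellers receive Ps = 65 + 10 = 75; x' = 205 − 1.4·65 = 114.
Buyers' price falls by P* − Pb = 215/3 − 65 = 20/3; sellers' price rises by Ps − P* = 75 − 215/3 = 10/3.

Buyers gain 20/3 per unit; sellers gain 10/3 per unit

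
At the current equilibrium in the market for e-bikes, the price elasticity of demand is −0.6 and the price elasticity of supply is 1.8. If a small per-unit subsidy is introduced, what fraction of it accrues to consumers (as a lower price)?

For a small subsidy around the equilibrium, the benefit split depends on the relative slopes, which at a point are proportional to the elasticities.
Buyer share = εs/(εs + |εd|) = 1.8/(1.8 + 0.6) = 0.75; seller share = |εd|/(εs + |εd|) = 0.25.

Consumer share = 0.75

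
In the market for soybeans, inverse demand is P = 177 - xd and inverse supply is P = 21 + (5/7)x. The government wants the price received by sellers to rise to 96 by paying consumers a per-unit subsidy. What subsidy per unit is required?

At a seller price of 96, quantity supplied is -29.4 + 1.4·96 = 105.
Buyers absorb 105 only when they pay Pb = 177 − 1·105 = 72.
s = Ps − Pb = 96 − 72 = 24.

Required subsidy s = 24 per unit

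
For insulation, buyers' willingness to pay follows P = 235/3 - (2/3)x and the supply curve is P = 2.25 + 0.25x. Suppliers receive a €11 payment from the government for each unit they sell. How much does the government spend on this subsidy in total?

Pre-subsidy: 235/3 - (2/3)x = 2.25 + 0.25x gives x* = 83 and P* = 23.
With the subsidy, sellers receive Ps = Pb + 11 for each unit, where Pb is the price buyers pay.
On the curves, Pb = 235/3 - (2/3)x and Ps = 2.25 + 0.25x; the wedge Ps − Pb = 11 gives 2.25 + 0.25x − (235/3 - (2/3)x) = 11, so x' = 95.
Then Pb = 235/3 − (2/3)·95 = 15 and Ps = 2.25 + 0.25·95 = 26.
Government outlay = subsidy × quantity = 11 × 95 = 1045.

Government cost = €1045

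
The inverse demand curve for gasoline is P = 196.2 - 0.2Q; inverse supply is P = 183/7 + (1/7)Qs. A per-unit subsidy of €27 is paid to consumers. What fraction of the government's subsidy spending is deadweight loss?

DWL / government spending = 315/4598

Pre-subsidy: 196.2 - 0.2Q = 183/7 + (1/7)Q gives Q* = 496 and P* = 97.
With the rebate, buyers effectively pay Pb = Ps − 27, where Ps is the price sellers receive.
On the curves, Pb = 196.2 - 0.2Q and Ps = 183/7 + (1/7)Q; the wedge Ps − Pb = 27 gives 183/7 + (1/7)Q − (196.2 - 0.2Q) = 27, so Q' = 574.75.
Then Pb = 196.2 − 0.2·574.75 = 81.25 and Ps = 183/7 + (1/7)·574.75 = 108.25.
ΔCS = ½(496 + 574.75)(97 − 81.25) = 8432.15625; ΔPS = ½(496 + 574.75)(108.25 − 97) = 6022.96875.
Government spending = 27 × 574.75 = 15518.25.
DWL = ½ × 27 × (574.75 − 496) = 1063.125; fraction = 1063.125 / 15518.25 = 315/4598.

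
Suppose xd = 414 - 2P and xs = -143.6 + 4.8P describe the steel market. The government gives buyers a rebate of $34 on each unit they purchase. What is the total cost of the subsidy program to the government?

Government cost = $10132

Pre-subsidy: 414 - 2P = -143.6 + 4.8P gives P* = 82, x* = 250.
With the rebate, buyers effectively pay Pb = Ps − 34, where Ps is the price sellers receive.
Demand in terms of Ps becomes xd = 414 − 2(Ps − 34) = 482 - 2Ps. Setting this equal to supply: 482 - 2Ps = -143.6 + 4.8Ps, so Ps = 92.
Buyers pay Pb = 92 − 34 = 58; x' = -143.6 + 4.8·92 = 298.
Government outlay = subsidy × quantity = 34 × 298 = 10132.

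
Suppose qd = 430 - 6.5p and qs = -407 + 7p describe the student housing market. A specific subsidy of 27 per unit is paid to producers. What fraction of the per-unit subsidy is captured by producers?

Producer share = 13/27

Pre-subsidy: 430 - 6.5p = -407 + 7p gives p* = 62, q* = 27.
With the subsidy, sellers receive ps = pb + 27 for each unit, where pb is the price buyers pay.
Supply in terms of pb becomes qs = -407 + 7(pb + 27) = -218 + 7pb. Setting this equal to demand: 430 - 6.5pb = -218 + 7pb, so pb = 48.
Sellers receive ps = 48 + 27 = 75; q' = 430 − 6.5·48 = 118.
Buyers' price falls by p* − pb = 62 − 48 = 14; sellers' price rises by ps − p* = 75 − 62 = 13.
So producers capture 13/27 = 13/27 of each unit of subsidy.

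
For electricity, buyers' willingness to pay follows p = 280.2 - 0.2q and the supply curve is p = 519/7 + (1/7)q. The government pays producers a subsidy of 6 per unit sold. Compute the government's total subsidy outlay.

Government cost = 3711

Pre-subsidy: 280.2 - 0.2q = 519/7 + (1/7)q gives q* = 601 and p* = 160.
With the subsidy, sellers receive ps = pb + 6 for each unit, where pb is the price buyers pay.
On the curves, pb = 280.2 - 0.2q and ps = 519/7 + (1/7)q; the wedge ps − pb = 6 gives 519/7 + (1/7)q − (280.2 - 0.2q) = 6, so q' = 618.5.
Then pb = 280.2 − 0.2·618.5 = 156.5 and ps = 519/7 + (1/7)·618.5 = 162.5.
Government outlay = subsidy × quantity = 6 × 618.5 = 3711.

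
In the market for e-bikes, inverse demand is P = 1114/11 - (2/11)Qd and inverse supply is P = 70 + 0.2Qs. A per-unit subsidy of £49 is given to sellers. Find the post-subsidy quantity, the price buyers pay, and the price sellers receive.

Pre-subsidy: 1114/11 - (2/11)Q = 70 + 0.2Q gives Q* = 1720/21 and P* = 1814/21.
With the subsidy, sellers receive Ps = Pb + 49 for each unit, where Pb is the price buyers pay.
On the curves, Pb = 1114/11 - (2/11)Q and Ps = 70 + 0.2Q; the wedge Ps − Pb = 49 gives 70 + 0.2Q − (1114/11 - (2/11)Q) = 49, so Q' = 4415/21.
Then Pb = 1114/11 − (2/11)·(4415/21) = 1324/21 and Ps = 70 + 0.2·(4415/21) = 2353/21.

Q' = 4415/21; buyers pay 1324/21; sellers receive 2353/21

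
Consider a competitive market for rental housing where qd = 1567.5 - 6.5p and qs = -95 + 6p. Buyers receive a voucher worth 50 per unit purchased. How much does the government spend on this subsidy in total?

Pre-subsidy: 1567.5 - 6.5p = -95 + 6p gives p* = 133, q* = 703.
With the rebate, buyers effectively pay pb = ps − 50, where ps is the price sellers receive.
Demand in terms of ps becomes qd = 1567.5 − 6.5(ps − 50) = 1892.5 - 6.5ps. Setting this equal to supply: 1892.5 - 6.5ps = -95 + 6ps, so ps = 159.
Buyers pay pb = 159 − 50 = 109; q' = -95 + 6·159 = 859.
Government outlay = subsidy × quantity = 50 × 859 = 42950.

Government cost = 42950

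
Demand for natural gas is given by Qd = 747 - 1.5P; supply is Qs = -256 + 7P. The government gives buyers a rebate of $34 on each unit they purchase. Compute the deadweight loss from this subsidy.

Pre-subsidy: 747 - 1.5P = -256 + 7P gives P* = 118, Q* = 570.
With the rebate, buyers effectively pay Pb = Ps − 34, where Ps is the price sellers receive.
Demand in terms of Ps becomes Qd = 747 − 1.5(Ps − 34) = 798 - 1.5Ps. Setting this equal to supply: 798 - 1.5Ps = -256 + 7Ps, so Ps = 124.
Buyers pay Pb = 124 − 34 = 90; Q' = -256 + 7·124 = 612.
The subsidy expands output by 612 − 570 = 42 past the efficient level; on those units the gap between marginal cost and willingness to pay runs from 0 up to 34.
DWL = ½ × 34 × 42 = 714.

Deadweight loss = $714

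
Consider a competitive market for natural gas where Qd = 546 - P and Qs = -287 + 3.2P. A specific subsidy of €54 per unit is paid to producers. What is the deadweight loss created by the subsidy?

Pre-subsidy: 546 - P = -287 + 3.2P gives P* = 595/3, Q* = 1043/3.
With the subsidy, sellers receive Ps = Pb + 54 for each unit, where Pb is the price buyers pay.
Supply in terms of Pb becomes Qs = -287 + 3.2(Pb + 54) = -114.2 + 3.2Pb. Setting this equal to demand: 546 - Pb = -114.2 + 3.2Pb, so Pb = 3301/21.
Sellers receive Ps = 3301/21 + 54 = 4435/21; Q' = 546 − 1·(3301/21) = 8165/21.
The subsidy expands output by 8165/21 − 1043/3 = 288/7 past the efficient level; on those units the gap between marginal cost and willingness to pay runs from 0 up to 54.
DWL = ½ × 54 × 288/7 = 7776/7.

Deadweight loss = 7776/7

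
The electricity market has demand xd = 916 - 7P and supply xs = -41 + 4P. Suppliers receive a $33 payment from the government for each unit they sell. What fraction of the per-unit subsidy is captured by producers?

Pre-subsidy: 916 - 7P = -41 + 4P gives P* = 87, x* = 307.
With the subsidy, sellers receive Ps = Pb + 33 for each unit, where Pb is the price buyers pay.
Supply in terms of Pb becomes xs = -41 + 4(Pb + 33) = 91 + 4Pb. Setting this equal to demand: 916 - 7Pb = 91 + 4Pb, so Pb = 75.
Sellers receive Ps = 75 + 33 = 108; x' = 916 − 7·75 = 391.
Buyers' price falls by P* − Pb = 87 − 75 = 12; sellers' price rises by Ps − P* = 108 − 87 = 21.
So producers capture 21/33 = 7/11 of each unit of subsidy.

Producer share = 7/11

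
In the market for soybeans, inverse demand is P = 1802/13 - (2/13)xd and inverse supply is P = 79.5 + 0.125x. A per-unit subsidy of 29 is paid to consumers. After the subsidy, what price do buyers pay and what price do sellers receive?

Buyers pay 90; sellers receive 119

Pre-subsidy: 1802/13 - (2/13)x = 79.5 + 0.125x gives x* = 212 and P* = 106.
With the rebate, buyers effectively pay Pb = Ps − 29, where Ps is the price sellers receive.
On the curves, Pb = 1802/13 - (2/13)x and Ps = 79.5 + 0.125x; the wedge Ps − Pb = 29 gives 79.5 + 0.125x − (1802/13 - (2/13)x) = 29, so x' = 316.
Then Pb = 1802/13 − (2/13)·316 = 90 and Ps = 79.5 + 0.125·316 = 119.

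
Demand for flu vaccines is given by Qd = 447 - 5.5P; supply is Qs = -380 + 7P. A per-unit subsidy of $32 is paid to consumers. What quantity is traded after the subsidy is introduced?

Q' = 181.68

Pre-subsidy: 447 - 5.5P = -380 + 7P gives P* = 66.16, Q* = 83.12.
With the rebate, buyers effectively pay Pb = Ps − 32, where Ps is the price sellers receive.
Demand in terms of Ps becomes Qd = 447 − 5.5(Ps − 32) = 623 - 5.5Ps. Setting this equal to supply: 623 - 5.5Ps = -380 + 7Ps, so Ps = 80.24.
Buyers pay Pb = 80.24 − 32 = 48.24; Q' = -380 + 7·80.24 = 181.68.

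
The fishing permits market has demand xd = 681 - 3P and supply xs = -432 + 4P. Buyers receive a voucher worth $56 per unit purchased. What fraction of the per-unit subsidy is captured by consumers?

Pre-subsidy: 681 - 3P = -432 + 4P gives P* = 159, x* = 204.
With the rebate, buyers effectively pay Pb = Ps − 56, where Ps is the price sellers receive.
Demand in terms of Ps becomes xd = 681 − 3(Ps − 56) = 849 - 3Ps. Setting this equal to supply: 849 - 3Ps = -432 + 4Ps, so Ps = 183.
Buyers pay Pb = 183 − 56 = 127; x' = -432 + 4·183 = 300.
Buyers' price falls by P* − Pb = 159 − 127 = 32; sellers' price rises by Ps − P* = 183 − 159 = 24.
So consumers capture 32/56 = 4/7 of each unit of subsidy.

Consumer share = 4/7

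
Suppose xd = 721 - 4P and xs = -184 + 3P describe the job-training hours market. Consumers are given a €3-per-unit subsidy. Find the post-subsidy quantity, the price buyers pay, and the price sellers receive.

Pre-subsidy: 721 - 4P = -184 + 3P gives P* = 905/7, x* = 1427/7.
With the rebate, buyers effectively pay Pb = Ps − 3, where Ps is the price sellers receive.
Demand in terms of Ps becomes xd = 721 − 4(Ps − 3) = 733 - 4Ps. Setting this equal to supply: 733 - 4Ps = -184 + 3Ps, so Ps = 131.
Buyers pay Pb = 131 − 3 = 128; x' = -184 + 3·131 = 209.

x' = 209; buyers pay €128; sellers receive €131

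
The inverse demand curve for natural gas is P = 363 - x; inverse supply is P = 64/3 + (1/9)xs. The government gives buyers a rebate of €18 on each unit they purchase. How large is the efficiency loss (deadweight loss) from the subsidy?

Pre-subsidy: 363 - x = 64/3 + (1/9)x gives x* = 307.5 and P* = 55.5.
With the rebate, buyers effectively pay Pb = Ps − 18, where Ps is the price sellers receive.
On the curves, Pb = 363 - x and Ps = 64/3 + (1/9)x; the wedge Ps − Pb = 18 gives 64/3 + (1/9)x − (363 - x) = 18, so x' = 323.7.
Then Pb = 363 − 1·323.7 = 39.3 and Ps = 64/3 + (1/9)·323.7 = 57.3.
The subsidy expands output by 323.7 − 307.5 = 16.2 past the efficient level; on those units the gap between marginal cost and willingness to pay runs from 0 up to 18.
DWL = ½ × 18 × 16.2 = 145.8.

Deadweight loss = €145.8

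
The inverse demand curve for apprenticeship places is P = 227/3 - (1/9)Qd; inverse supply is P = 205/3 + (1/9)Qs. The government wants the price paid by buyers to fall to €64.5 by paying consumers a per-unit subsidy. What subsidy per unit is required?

Required subsidy s = €15 per unit

At a buyer price of 64.5, quantity demanded is 681 − 9·64.5 = 100.5.
Sellers supply 100.5 only when they receive Ps = 205/3 + (1/9)·100.5 = 79.5.
s = Ps − Pb = 79.5 − 64.5 = 15.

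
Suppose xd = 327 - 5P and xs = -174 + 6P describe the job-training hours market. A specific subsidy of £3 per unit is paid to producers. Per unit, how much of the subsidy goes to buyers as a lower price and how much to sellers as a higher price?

Buyers gain 18/11 per unit; sellers gain 15/11 per unit

Pre-subsidy: 327 - 5P = -174 + 6P gives P* = 501/11, x* = 1092/11.
With the subsidy, sellers receive Ps = Pb + 3 for each unit, where Pb is the price buyers pay.
Supply in terms of Pb becomes xs = -174 + 6(Pb + 3) = -156 + 6Pb. Setting this equal to demand: 327 - 5Pb = -156 + 6Pb, so Pb = 483/11.
Sellers receive Ps = 483/11 + 3 = 516/11; x' = 327 − 5·(483/11) = 1182/11.
Buyers' price falls by P* − Pb = 501/11 − 483/11 = 18/11; sellers' price rises by Ps − P* = 516/11 − 501/11 = 15/11.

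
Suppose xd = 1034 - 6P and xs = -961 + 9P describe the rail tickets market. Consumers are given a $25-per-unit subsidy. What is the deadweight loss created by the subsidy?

Deadweight loss = $1125

Pre-subsidy: 1034 - 6P = -961 + 9P gives P* = 133, x* = 236.
With the rebate, buyers effectively pay Pb = Ps − 25, where Ps is the price sellers receive.
Demand in terms of Ps becomes xd = 1034 − 6(Ps − 25) = 1184 - 6Ps. Setting this equal to supply: 1184 - 6Ps = -961 + 9Ps, so Ps = 143.
Buyers pay Pb = 143 − 25 = 118; x' = -961 + 9·143 = 326.
The subsidy expands output by 326 − 236 = 90 past the efficient level; on those units the gap between marginal cost and willingness to pay runs from 0 up to 25.
DWL = ½ × 25 × 90 = 1125.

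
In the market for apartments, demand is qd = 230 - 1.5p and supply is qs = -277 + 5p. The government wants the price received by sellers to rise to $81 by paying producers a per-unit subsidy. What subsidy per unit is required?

At a seller price of 81, quantity supplied is -277 + 5·81 = 128.
Buyers absorb 128 only when they pay pb with 230 − 1.5·pb = 128, i.e. pb = 68.
s = ps − pb = 81 − 68 = 13.

Required subsidy s = $13 per unit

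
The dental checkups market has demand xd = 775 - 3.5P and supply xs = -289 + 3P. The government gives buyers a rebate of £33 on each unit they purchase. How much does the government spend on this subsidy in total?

Pre-subsidy: 775 - 3.5P = -289 + 3P gives P* = 2128/13, x* = 2627/13.
With the rebate, buyers effectively pay Pb = Ps − 33, where Ps is the price sellers receive.
Demand in terms of Ps becomes xd = 775 − 3.5(Ps − 33) = 890.5 - 3.5Ps. Setting this equal to supply: 890.5 - 3.5Ps = -289 + 3Ps, so Ps = 2359/13.
Buyers pay Pb = 2359/13 − 33 = 1930/13; x' = -289 + 3·(2359/13) = 3320/13.
Government outlay = subsidy × quantity = 33 × 3320/13 = 109560/13.

Government cost = 109560/13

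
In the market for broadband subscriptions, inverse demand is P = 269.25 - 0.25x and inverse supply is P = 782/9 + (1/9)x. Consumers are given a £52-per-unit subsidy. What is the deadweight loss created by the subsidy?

Pre-subsidy: 269.25 - 0.25x = 782/9 + (1/9)x gives x* = 505 and P* = 143.
With the rebate, buyers effectively pay Pb = Ps − 52, where Ps is the price sellers receive.
On the curves, Pb = 269.25 - 0.25x and Ps = 782/9 + (1/9)x; the wedge Ps − Pb = 52 gives 782/9 + (1/9)x − (269.25 - 0.25x) = 52, so x' = 649.
Then Pb = 269.25 − 0.25·649 = 107 and Ps = 782/9 + (1/9)·649 = 159.
The subsidy expands output by 649 − 505 = 144 past the efficient level; on those units the gap between marginal cost and willingness to pay runs from 0 up to 52.
DWL = ½ × 52 × 144 = 3744.

Deadweight loss = £3744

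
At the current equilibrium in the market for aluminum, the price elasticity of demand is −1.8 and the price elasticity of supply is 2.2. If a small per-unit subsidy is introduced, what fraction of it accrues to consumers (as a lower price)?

Consumer share = 0.55

For a small subsidy around the equilibrium, the benefit split depends on the relative slopes, which at a point are proportional to the elasticities.
Buyer share = εs/(εs + |εd|) = 2.2/(2.2 + 1.8) = 0.55; seller share = |εd|/(εs + |εd|) = 0.45.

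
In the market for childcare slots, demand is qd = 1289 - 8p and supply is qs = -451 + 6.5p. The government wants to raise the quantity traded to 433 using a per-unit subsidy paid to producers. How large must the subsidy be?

At q = 433, invert demand for the buyer price: pb = (1289 − 433)/8 = 107; invert supply for the seller price: ps = (433 − (-451))/6.5 = 136.
The subsidy must fill the gap: s = ps − pb = 136 − 107 = 29.

Required subsidy s = 29 per unit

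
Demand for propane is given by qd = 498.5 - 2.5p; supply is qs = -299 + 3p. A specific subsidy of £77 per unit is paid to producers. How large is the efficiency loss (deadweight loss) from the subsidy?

Deadweight loss = £4042.5

Pre-subsidy: 498.5 - 2.5p = -299 + 3p gives p* = 145, q* = 136.
With the subsidy, sellers receive ps = pb + 77 for each unit, where pb is the price buyers pay.
Supply in terms of pb becomes qs = -299 + 3(pb + 77) = -68 + 3pb. Setting this equal to demand: 498.5 - 2.5pb = -68 + 3pb, so pb = 103.
Sellers receive ps = 103 + 77 = 180; q' = 498.5 − 2.5·103 = 241.
The subsidy expands output by 241 − 136 = 105 past the efficient level; on those units the gap between marginal cost and willingness to pay runs from 0 up to 77.
DWL = ½ × 77 × 105 = 4042.5.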